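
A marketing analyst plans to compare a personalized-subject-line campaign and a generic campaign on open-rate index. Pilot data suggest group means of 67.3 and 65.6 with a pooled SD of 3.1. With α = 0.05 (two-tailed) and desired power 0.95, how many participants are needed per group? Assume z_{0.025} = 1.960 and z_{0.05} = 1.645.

n = 87 per group

Cohen's d = |M₁ − M₂| / SD_pooled = |67.3 − 65.6| / 3.1 = 1.7 / 3.1 = 0.548.
For two independent groups with equal n: n = 2·((z_{α/2} + z_β) / d)².
z_{α/2} + z_β = 1.960 + 1.645 = 3.605.
n = 2 × (3.605 / 0.548)² = 2 × 6.578² = 2 × 43.28 = 86.6.
Round up to the next whole participant.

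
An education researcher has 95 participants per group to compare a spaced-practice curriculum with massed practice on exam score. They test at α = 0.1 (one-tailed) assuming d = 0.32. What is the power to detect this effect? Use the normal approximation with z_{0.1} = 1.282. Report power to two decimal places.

For two equal groups, power = Φ(d·√(n/2) − z_{α}).
d·√(n/2) = 0.32 × √(95/2) = 0.32 × 6.892 = 2.205.
z_β = 2.205 − 1.282 = 0.923.
Power = Φ(0.923) = 0.822.

power ≈ 0.82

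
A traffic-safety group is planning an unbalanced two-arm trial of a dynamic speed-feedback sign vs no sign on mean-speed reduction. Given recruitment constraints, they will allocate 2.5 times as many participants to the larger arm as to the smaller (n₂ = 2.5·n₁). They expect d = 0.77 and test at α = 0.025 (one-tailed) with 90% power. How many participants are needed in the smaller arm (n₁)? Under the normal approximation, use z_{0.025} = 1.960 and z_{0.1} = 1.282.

n₁ = 25

With allocation ratio k = n₂/n₁ = 2.5, Var(x̄₁−x̄₂) = σ²(1/n₁ + 1/(k·n₁)) = σ²·(k+1)/(k·n₁).
So n₁ = (1 + 1/k)·((z_{α} + z_β)/d)² = 1.400 × (3.242/0.77)².
n₁ = 1.400 × 17.73 = 24.8.
Round up: n₁ = 25, giving n₂ = ⌈2.5 × 25⌉ = ⌈62.5⌉ = 63.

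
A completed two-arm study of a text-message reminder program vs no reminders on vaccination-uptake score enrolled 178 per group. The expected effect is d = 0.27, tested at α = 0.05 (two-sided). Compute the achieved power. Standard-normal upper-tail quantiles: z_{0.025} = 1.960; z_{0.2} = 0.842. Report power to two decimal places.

For two equal groups, power = Φ(d·√(n/2) − z_{α/2}).
d·√(n/2) = 0.27 × √(178/2) = 0.27 × 9.434 = 2.547.
z_β = 2.547 − 1.960 = 0.587.
Power = Φ(0.587) = 0.721.

power ≈ 0.72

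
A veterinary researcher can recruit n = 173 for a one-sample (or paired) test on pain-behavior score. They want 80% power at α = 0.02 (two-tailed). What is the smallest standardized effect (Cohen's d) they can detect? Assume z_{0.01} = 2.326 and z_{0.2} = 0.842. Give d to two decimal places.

d_min ≈ 0.24

For a single sample (or paired design) of n = 173: d_min = (z_{α/2} + z_β)/√n.
z-sum = 2.326 + 0.842 = 3.168.
d_min = 3.168 / √173 = 3.168 / 13.153 = 0.241.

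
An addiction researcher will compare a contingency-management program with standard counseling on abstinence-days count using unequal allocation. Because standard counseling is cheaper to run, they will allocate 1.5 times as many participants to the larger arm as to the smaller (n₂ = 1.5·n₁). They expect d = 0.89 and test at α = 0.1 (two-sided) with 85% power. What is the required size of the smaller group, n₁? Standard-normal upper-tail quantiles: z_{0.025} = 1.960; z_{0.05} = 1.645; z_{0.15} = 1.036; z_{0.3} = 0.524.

n₁ = 16

With allocation ratio k = n₂/n₁ = 1.5, Var(x̄₁−x̄₂) = σ²(1/n₁ + 1/(k·n₁)) = σ²·(k+1)/(k·n₁).
So n₁ = (1 + 1/k)·((z_{α/2} + z_β)/d)² = 1.667 × (2.681/0.89)².
n₁ = 1.667 × 9.07 = 15.1.
Round up: n₁ = 16, giving n₂ = 1.5 × 16 = 24.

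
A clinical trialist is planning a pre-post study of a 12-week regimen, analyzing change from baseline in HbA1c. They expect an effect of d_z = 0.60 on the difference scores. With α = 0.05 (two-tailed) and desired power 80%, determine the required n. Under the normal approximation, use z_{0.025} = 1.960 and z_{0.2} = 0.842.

For a paired (one-sample on differences) test: n = ((z_{α/2} + z_β) / d)².
z_{α/2} + z_β = 1.960 + 0.842 = 2.802.
n = (2.802 / 0.60)² = 4.670² = 21.81.
Round up.

n = 22 pairs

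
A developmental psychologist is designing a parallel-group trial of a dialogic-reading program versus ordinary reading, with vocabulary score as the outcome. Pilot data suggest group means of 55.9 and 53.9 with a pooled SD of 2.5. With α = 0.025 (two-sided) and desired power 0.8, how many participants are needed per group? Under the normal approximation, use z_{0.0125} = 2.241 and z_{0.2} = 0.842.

n = 30 per group

Cohen's d = |M₁ − M₂| / SD_pooled = |55.9 − 53.9| / 2.5 = 2.0 / 2.5 = 0.800.
For two independent groups with equal n: n = 2·((z_{α/2} + z_β) / d)².
z_{α/2} + z_β = 2.241 + 0.842 = 3.083.
n = 2 × (3.083 / 0.800)² = 2 × 3.854² = 2 × 14.85 = 29.7.
Round up to the next whole participant.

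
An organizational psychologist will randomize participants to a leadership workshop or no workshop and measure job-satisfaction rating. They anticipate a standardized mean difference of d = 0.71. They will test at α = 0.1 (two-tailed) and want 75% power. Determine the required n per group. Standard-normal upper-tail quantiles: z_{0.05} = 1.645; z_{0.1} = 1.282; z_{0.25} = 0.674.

For two independent groups with equal n: n = 2·((z_{α/2} + z_β) / d)².
z_{α/2} + z_β = 1.645 + 0.674 = 2.319.
n = 2 × (2.319 / 0.71)² = 2 × 3.266² = 2 × 10.67 = 21.3.
Round up to the next whole participant.

n = 22 per group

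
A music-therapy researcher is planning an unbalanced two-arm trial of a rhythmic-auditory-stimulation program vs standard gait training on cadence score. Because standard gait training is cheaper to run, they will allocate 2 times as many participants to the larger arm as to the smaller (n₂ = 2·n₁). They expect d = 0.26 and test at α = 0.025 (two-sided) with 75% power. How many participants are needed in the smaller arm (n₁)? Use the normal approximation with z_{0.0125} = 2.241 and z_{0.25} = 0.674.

n₁ = 189

With allocation ratio k = n₂/n₁ = 2, Var(x̄₁−x̄₂) = σ²(1/n₁ + 1/(k·n₁)) = σ²·(k+1)/(k·n₁).
So n₁ = (1 + 1/k)·((z_{α/2} + z_β)/d)² = 1.500 × (2.915/0.26)².
n₁ = 1.500 × 125.70 = 188.5.
Round up: n₁ = 189, giving n₂ = 2 × 189 = 378.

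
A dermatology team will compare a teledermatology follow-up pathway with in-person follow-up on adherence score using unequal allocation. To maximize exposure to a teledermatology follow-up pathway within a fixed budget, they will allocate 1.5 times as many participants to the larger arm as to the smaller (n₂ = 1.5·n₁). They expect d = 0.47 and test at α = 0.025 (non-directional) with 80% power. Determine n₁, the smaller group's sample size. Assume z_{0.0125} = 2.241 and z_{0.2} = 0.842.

With allocation ratio k = n₂/n₁ = 1.5, Var(x̄₁−x̄₂) = σ²(1/n₁ + 1/(k·n₁)) = σ²·(k+1)/(k·n₁).
So n₁ = (1 + 1/k)·((z_{α/2} + z_β)/d)² = 1.667 × (3.083/0.47)².
n₁ = 1.667 × 43.03 = 71.7.
Round up: n₁ = 72, giving n₂ = 1.5 × 72 = 108.

n₁ = 72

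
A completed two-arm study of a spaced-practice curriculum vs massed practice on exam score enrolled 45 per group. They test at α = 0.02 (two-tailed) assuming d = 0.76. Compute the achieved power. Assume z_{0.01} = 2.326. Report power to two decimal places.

power ≈ 0.90

For two equal groups, power = Φ(d·√(n/2) − z_{α/2}).
d·√(n/2) = 0.76 × √(45/2) = 0.76 × 4.743 = 3.605.
z_β = 3.605 − 2.326 = 1.279.
Power = Φ(1.279) = 0.900.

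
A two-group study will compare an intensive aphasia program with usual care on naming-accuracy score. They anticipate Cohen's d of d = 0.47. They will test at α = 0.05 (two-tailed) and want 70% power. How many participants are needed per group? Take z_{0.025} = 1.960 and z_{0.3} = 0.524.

For two independent groups with equal n: n = 2·((z_{α/2} + z_β) / d)².
z_{α/2} + z_β = 1.960 + 0.524 = 2.484.
n = 2 × (2.484 / 0.47)² = 2 × 5.285² = 2 × 27.93 = 55.9.
Round up to the next whole participant.

n = 56 per group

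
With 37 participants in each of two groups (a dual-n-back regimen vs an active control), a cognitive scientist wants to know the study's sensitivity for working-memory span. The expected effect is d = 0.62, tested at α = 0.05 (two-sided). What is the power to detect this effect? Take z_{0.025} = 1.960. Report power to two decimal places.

For two equal groups, power = Φ(d·√(n/2) − z_{α/2}).
d·√(n/2) = 0.62 × √(37/2) = 0.62 × 4.301 = 2.667.
z_β = 2.667 − 1.960 = 0.707.
Power = Φ(0.707) = 0.760.

power ≈ 0.76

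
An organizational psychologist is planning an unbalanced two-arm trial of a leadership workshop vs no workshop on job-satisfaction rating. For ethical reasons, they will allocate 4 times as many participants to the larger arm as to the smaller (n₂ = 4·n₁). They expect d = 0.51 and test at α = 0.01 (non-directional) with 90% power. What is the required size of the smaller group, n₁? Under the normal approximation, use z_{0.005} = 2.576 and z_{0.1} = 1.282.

With allocation ratio k = n₂/n₁ = 4, Var(x̄₁−x̄₂) = σ²(1/n₁ + 1/(k·n₁)) = σ²·(k+1)/(k·n₁).
So n₁ = (1 + 1/k)·((z_{α/2} + z_β)/d)² = 1.250 × (3.858/0.51)².
n₁ = 1.250 × 57.22 = 71.5.
Round up: n₁ = 72, giving n₂ = 4 × 72 = 288.

n₁ = 72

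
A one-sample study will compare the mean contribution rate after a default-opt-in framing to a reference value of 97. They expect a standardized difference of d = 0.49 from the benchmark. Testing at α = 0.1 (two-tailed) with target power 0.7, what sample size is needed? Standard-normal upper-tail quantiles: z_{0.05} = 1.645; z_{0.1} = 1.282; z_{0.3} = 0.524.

For a one-sample test: n = ((z_{α/2} + z_β) / d)².
z_{α/2} + z_β = 1.645 + 0.524 = 2.169.
n = (2.169 / 0.49)² = 4.427² = 19.59.
Round up.

n = 20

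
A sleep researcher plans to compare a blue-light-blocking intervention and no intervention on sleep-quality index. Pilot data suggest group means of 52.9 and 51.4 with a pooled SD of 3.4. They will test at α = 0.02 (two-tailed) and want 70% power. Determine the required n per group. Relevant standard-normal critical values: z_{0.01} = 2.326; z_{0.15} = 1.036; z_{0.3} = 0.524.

Cohen's d = |M₁ − M₂| / SD_pooled = |52.9 − 51.4| / 3.4 = 1.5 / 3.4 = 0.441.
For two independent groups with equal n: n = 2·((z_{α/2} + z_β) / d)².
z_{α/2} + z_β = 2.326 + 0.524 = 2.850.
n = 2 × (2.850 / 0.441)² = 2 × 6.463² = 2 × 41.77 = 83.5.
Round up to the next whole participant.

n = 84 per group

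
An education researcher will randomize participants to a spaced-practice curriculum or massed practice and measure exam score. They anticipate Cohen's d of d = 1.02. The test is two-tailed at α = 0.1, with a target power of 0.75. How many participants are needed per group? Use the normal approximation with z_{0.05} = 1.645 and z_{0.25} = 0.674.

For two independent groups with equal n: n = 2·((z_{α/2} + z_β) / d)².
z_{α/2} + z_β = 1.645 + 0.674 = 2.319.
n = 2 × (2.319 / 1.02)² = 2 × 2.274² = 2 × 5.17 = 10.3.
Round up to the next whole participant.

n = 11 per group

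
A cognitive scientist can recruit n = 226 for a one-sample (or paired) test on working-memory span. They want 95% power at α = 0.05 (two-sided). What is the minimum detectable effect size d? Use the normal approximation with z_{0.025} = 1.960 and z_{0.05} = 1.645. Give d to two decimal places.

For a single sample (or paired design) of n = 226: d_min = (z_{α/2} + z_β)/√n.
z-sum = 1.960 + 1.645 = 3.605.
d_min = 3.605 / √226 = 3.605 / 15.033 = 0.240.

d_min ≈ 0.24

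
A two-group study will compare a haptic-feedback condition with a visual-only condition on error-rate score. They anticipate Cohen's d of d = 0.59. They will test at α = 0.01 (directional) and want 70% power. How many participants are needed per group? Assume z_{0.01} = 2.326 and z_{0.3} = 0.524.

For two independent groups with equal n: n = 2·((z_{α} + z_β) / d)².
z_{α} + z_β = 2.326 + 0.524 = 2.850.
n = 2 × (2.850 / 0.59)² = 2 × 4.831² = 2 × 23.33 = 46.7.
Round up to the next whole participant.

n = 47 per group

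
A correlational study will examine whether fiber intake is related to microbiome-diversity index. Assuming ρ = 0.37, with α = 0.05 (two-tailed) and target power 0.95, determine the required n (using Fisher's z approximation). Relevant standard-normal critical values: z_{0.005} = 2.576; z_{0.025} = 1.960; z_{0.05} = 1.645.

n = 90

Fisher's z: C = ½·ln((1+r)/(1−r)) = ½·ln(2.1746) = 0.3884.
n = ((z_{α/2} + z_β)/C)² + 3.
(1.960 + 1.645) / 0.3884 = 3.605 / 0.3884 = 9.282.
n = 9.282² + 3 = 86.15 + 3 = 89.1.
Round up.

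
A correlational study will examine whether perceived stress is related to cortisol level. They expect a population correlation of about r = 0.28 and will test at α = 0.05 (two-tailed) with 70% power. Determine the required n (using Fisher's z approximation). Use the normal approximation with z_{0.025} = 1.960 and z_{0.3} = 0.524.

Fisher's z: C = ½·ln((1+r)/(1−r)) = ½·ln(1.7778) = 0.2877.
n = ((z_{α/2} + z_β)/C)² + 3.
(1.960 + 0.524) / 0.2877 = 2.484 / 0.2877 = 8.634.
n = 8.634² + 3 = 74.55 + 3 = 77.5.
Round up.

n = 78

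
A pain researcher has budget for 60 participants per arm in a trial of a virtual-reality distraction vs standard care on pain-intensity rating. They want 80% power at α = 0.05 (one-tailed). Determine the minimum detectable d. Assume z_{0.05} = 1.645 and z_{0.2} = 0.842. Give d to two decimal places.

For two independent groups of n = 60 each: d_min = (z_{α} + z_β)·√(2/n).
z-sum = 1.645 + 0.842 = 2.487.
d_min = 2.487 × √(2/60) = 2.487 × 0.1826 = 0.454.

d_min ≈ 0.45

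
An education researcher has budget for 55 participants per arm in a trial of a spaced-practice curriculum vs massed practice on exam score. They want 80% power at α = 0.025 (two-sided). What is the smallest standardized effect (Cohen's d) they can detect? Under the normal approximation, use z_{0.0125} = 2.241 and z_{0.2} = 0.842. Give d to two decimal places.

For two independent groups of n = 55 each: d_min = (z_{α/2} + z_β)·√(2/n).
z-sum = 2.241 + 0.842 = 3.083.
d_min = 3.083 × √(2/55) = 3.083 × 0.1907 = 0.588.

d_min ≈ 0.59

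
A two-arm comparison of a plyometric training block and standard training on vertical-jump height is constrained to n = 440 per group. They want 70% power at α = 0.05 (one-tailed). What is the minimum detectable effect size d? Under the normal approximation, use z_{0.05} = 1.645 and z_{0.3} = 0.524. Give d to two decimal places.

For two independent groups of n = 440 each: d_min = (z_{α} + z_β)·√(2/n).
z-sum = 1.645 + 0.524 = 2.169.
d_min = 2.169 × √(2/440) = 2.169 × 0.0674 = 0.146.

d_min ≈ 0.15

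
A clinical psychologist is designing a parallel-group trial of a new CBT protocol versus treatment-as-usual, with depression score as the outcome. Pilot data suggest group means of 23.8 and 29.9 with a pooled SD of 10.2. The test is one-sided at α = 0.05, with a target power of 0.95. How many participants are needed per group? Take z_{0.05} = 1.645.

Cohen's d = |M₁ − M₂| / SD_pooled = |23.8 − 29.9| / 10.2 = 6.1 / 10.2 = 0.598.
For two independent groups with equal n: n = 2·((z_{α} + z_β) / d)².
z_{α} + z_β = 1.645 + 1.645 = 3.290.
n = 2 × (3.290 / 0.598)² = 2 × 5.502² = 2 × 30.27 = 60.5.
Round up to the next whole participant.

n = 61 per group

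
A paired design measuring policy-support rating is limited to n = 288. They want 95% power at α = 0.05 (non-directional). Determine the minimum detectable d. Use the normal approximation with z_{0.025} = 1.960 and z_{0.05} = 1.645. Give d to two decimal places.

d_min ≈ 0.21

For a single sample (or paired design) of n = 288: d_min = (z_{α/2} + z_β)/√n.
z-sum = 1.960 + 1.645 = 3.605.
d_min = 3.605 / √288 = 3.605 / 16.971 = 0.212.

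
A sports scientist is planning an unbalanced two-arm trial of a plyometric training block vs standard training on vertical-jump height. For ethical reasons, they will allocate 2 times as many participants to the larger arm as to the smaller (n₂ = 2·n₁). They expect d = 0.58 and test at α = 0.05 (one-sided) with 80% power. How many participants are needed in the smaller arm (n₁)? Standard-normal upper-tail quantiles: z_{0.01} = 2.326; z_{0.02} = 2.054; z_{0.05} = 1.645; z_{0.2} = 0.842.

With allocation ratio k = n₂/n₁ = 2, Var(x̄₁−x̄₂) = σ²(1/n₁ + 1/(k·n₁)) = σ²·(k+1)/(k·n₁).
So n₁ = (1 + 1/k)·((z_{α} + z_β)/d)² = 1.500 × (2.487/0.58)².
n₁ = 1.500 × 18.39 = 27.6.
Round up: n₁ = 28, giving n₂ = 2 × 28 = 56.

n₁ = 28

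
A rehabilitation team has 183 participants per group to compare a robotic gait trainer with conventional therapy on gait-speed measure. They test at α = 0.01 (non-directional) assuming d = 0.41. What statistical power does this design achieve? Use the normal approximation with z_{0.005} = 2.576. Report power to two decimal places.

power ≈ 0.91

For two equal groups, power = Φ(d·√(n/2) − z_{α/2}).
d·√(n/2) = 0.41 × √(183/2) = 0.41 × 9.566 = 3.922.
z_β = 3.922 − 2.576 = 1.346.
Power = Φ(1.346) = 0.911.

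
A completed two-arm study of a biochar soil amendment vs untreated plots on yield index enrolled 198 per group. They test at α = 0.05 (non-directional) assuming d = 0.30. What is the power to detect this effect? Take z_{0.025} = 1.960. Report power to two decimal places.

For two equal groups, power = Φ(d·√(n/2) − z_{α/2}).
d·√(n/2) = 0.30 × √(198/2) = 0.30 × 9.950 = 2.985.
z_β = 2.985 − 1.960 = 1.025.
Power = Φ(1.025) = 0.847.

power ≈ 0.85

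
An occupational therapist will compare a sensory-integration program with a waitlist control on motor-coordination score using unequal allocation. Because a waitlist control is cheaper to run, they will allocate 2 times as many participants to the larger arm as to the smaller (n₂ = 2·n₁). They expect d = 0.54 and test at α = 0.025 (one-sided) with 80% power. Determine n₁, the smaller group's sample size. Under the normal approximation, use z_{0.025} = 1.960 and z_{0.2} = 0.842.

With allocation ratio k = n₂/n₁ = 2, Var(x̄₁−x̄₂) = σ²(1/n₁ + 1/(k·n₁)) = σ²·(k+1)/(k·n₁).
So n₁ = (1 + 1/k)·((z_{α} + z_β)/d)² = 1.500 × (2.802/0.54)².
n₁ = 1.500 × 26.92 = 40.4.
Round up: n₁ = 41, giving n₂ = 2 × 41 = 82.

n₁ = 41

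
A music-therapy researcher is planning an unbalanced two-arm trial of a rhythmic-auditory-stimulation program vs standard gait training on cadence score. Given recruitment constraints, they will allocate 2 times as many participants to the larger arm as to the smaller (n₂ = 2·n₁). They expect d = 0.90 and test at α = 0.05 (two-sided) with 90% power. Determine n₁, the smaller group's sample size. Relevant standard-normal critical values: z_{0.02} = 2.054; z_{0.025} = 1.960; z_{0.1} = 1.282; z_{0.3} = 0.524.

n₁ = 20

With allocation ratio k = n₂/n₁ = 2, Var(x̄₁−x̄₂) = σ²(1/n₁ + 1/(k·n₁)) = σ²·(k+1)/(k·n₁).
So n₁ = (1 + 1/k)·((z_{α/2} + z_β)/d)² = 1.500 × (3.242/0.90)².
n₁ = 1.500 × 12.98 = 19.5.
Round up: n₁ = 20, giving n₂ = 2 × 20 = 40.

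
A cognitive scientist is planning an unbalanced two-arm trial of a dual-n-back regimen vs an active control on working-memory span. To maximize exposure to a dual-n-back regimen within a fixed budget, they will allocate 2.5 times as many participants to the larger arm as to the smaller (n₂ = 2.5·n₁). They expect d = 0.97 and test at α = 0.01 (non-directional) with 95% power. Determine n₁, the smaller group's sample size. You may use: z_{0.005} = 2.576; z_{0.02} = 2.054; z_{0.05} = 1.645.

n₁ = 27

With allocation ratio k = n₂/n₁ = 2.5, Var(x̄₁−x̄₂) = σ²(1/n₁ + 1/(k·n₁)) = σ²·(k+1)/(k·n₁).
So n₁ = (1 + 1/k)·((z_{α/2} + z_β)/d)² = 1.400 × (4.221/0.97)².
n₁ = 1.400 × 18.94 = 26.5.
Round up: n₁ = 27, giving n₂ = ⌈2.5 × 27⌉ = ⌈67.5⌉ = 68.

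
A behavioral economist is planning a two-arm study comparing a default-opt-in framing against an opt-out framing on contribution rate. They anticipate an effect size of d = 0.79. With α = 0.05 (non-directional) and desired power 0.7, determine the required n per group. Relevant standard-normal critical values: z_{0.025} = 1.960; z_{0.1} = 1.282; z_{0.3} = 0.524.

n = 20 per group

For two independent groups with equal n: n = 2·((z_{α/2} + z_β) / d)².
z_{α/2} + z_β = 1.960 + 0.524 = 2.484.
n = 2 × (2.484 / 0.79)² = 2 × 3.144² = 2 × 9.89 = 19.8.
Round up to the next whole participant.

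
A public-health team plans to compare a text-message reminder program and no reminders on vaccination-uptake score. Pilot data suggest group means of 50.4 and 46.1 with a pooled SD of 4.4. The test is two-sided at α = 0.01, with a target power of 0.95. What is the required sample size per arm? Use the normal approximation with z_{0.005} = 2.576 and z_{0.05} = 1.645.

n = 38 per group

Cohen's d = |M₁ − M₂| / SD_pooled = |50.4 − 46.1| / 4.4 = 4.3 / 4.4 = 0.977.
For two independent groups with equal n: n = 2·((z_{α/2} + z_β) / d)².
z_{α/2} + z_β = 2.576 + 1.645 = 4.221.
n = 2 × (4.221 / 0.977)² = 2 × 4.320² = 2 × 18.67 = 37.3.
Round up to the next whole participant.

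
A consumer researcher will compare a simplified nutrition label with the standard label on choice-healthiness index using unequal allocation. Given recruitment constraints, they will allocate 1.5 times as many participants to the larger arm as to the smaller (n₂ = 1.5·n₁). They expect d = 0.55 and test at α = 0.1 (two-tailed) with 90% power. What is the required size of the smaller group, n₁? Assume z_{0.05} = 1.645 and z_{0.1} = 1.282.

With allocation ratio k = n₂/n₁ = 1.5, Var(x̄₁−x̄₂) = σ²(1/n₁ + 1/(k·n₁)) = σ²·(k+1)/(k·n₁).
So n₁ = (1 + 1/k)·((z_{α/2} + z_β)/d)² = 1.667 × (2.927/0.55)².
n₁ = 1.667 × 28.32 = 47.2.
Round up: n₁ = 48, giving n₂ = 1.5 × 48 = 72.

n₁ = 48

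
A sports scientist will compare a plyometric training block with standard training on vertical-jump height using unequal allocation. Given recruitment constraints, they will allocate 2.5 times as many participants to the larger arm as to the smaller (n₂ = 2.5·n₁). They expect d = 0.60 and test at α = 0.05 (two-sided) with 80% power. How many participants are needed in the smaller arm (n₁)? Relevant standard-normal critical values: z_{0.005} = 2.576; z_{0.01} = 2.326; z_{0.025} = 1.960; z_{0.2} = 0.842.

n₁ = 31

With allocation ratio k = n₂/n₁ = 2.5, Var(x̄₁−x̄₂) = σ²(1/n₁ + 1/(k·n₁)) = σ²·(k+1)/(k·n₁).
So n₁ = (1 + 1/k)·((z_{α/2} + z_β)/d)² = 1.400 × (2.802/0.60)².
n₁ = 1.400 × 21.81 = 30.5.
Round up: n₁ = 31, giving n₂ = ⌈2.5 × 31⌉ = ⌈77.5⌉ = 78.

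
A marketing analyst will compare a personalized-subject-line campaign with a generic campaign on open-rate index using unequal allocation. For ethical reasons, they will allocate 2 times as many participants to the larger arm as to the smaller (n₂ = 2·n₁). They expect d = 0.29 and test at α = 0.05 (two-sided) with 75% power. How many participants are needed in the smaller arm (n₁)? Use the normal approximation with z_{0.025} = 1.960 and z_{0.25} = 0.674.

With allocation ratio k = n₂/n₁ = 2, Var(x̄₁−x̄₂) = σ²(1/n₁ + 1/(k·n₁)) = σ²·(k+1)/(k·n₁).
So n₁ = (1 + 1/k)·((z_{α/2} + z_β)/d)² = 1.500 × (2.634/0.29)².
n₁ = 1.500 × 82.50 = 123.7.
Round up: n₁ = 124, giving n₂ = 2 × 124 = 248.

n₁ = 124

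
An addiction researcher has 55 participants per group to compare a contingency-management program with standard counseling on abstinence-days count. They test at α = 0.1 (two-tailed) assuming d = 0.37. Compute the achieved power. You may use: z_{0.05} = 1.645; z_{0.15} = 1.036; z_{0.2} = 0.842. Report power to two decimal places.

For two equal groups, power = Φ(d·√(n/2) − z_{α/2}).
d·√(n/2) = 0.37 × √(55/2) = 0.37 × 5.244 = 1.940.
z_β = 1.940 − 1.645 = 0.295.
Power = Φ(0.295) = 0.616.

power ≈ 0.62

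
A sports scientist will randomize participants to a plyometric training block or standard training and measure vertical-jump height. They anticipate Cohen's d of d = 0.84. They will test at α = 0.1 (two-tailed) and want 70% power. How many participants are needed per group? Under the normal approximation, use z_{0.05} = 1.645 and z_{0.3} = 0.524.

n = 14 per group

For two independent groups with equal n: n = 2·((z_{α/2} + z_β) / d)².
z_{α/2} + z_β = 1.645 + 0.524 = 2.169.
n = 2 × (2.169 / 0.84)² = 2 × 2.582² = 2 × 6.67 = 13.3.
Round up to the next whole participant.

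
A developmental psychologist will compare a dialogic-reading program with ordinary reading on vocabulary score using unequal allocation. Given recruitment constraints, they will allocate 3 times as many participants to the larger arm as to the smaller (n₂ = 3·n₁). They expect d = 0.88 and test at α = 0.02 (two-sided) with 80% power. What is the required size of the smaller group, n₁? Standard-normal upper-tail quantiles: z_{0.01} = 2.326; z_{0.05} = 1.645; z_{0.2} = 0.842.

n₁ = 18

With allocation ratio k = n₂/n₁ = 3, Var(x̄₁−x̄₂) = σ²(1/n₁ + 1/(k·n₁)) = σ²·(k+1)/(k·n₁).
So n₁ = (1 + 1/k)·((z_{α/2} + z_β)/d)² = 1.333 × (3.168/0.88)².
n₁ = 1.333 × 12.96 = 17.3.
Round up: n₁ = 18, giving n₂ = 3 × 18 = 54.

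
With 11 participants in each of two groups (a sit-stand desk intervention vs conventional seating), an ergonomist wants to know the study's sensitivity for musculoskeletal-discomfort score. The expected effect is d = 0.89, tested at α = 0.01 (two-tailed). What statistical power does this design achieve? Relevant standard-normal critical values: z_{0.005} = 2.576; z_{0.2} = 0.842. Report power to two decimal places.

For two equal groups, power = Φ(d·√(n/2) − z_{α/2}).
d·√(n/2) = 0.89 × √(11/2) = 0.89 × 2.345 = 2.087.
z_β = 2.087 − 2.576 = -0.489.
Power = Φ(-0.489) = 0.313.

power ≈ 0.31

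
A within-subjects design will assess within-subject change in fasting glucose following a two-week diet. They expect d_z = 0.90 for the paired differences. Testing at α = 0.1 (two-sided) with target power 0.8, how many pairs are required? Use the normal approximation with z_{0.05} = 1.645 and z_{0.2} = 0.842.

n = 8 pairs

For a paired (one-sample on differences) test: n = ((z_{α/2} + z_β) / d)².
z_{α/2} + z_β = 1.645 + 0.842 = 2.487.
n = (2.487 / 0.90)² = 2.763² = 7.64.
Round up.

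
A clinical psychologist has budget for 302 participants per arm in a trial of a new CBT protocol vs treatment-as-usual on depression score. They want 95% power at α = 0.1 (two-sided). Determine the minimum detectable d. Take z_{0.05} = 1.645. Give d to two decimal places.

d_min ≈ 0.27

For two independent groups of n = 302 each: d_min = (z_{α/2} + z_β)·√(2/n).
z-sum = 1.645 + 1.645 = 3.290.
d_min = 3.290 × √(2/302) = 3.290 × 0.0814 = 0.268.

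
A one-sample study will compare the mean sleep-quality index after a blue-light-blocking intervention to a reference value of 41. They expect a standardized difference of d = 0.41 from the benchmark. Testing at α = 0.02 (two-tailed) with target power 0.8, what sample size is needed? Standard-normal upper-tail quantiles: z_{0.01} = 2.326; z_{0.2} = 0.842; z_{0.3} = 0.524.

n = 60

For a one-sample test: n = ((z_{α/2} + z_β) / d)².
z_{α/2} + z_β = 2.326 + 0.842 = 3.168.
n = (3.168 / 0.41)² = 7.727² = 59.70.
Round up.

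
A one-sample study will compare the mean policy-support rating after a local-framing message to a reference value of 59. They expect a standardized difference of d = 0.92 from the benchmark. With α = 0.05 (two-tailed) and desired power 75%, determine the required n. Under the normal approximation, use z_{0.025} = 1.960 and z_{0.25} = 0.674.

n = 9

For a one-sample test: n = ((z_{α/2} + z_β) / d)².
z_{α/2} + z_β = 1.960 + 0.674 = 2.634.
n = (2.634 / 0.92)² = 2.863² = 8.20.
Round up.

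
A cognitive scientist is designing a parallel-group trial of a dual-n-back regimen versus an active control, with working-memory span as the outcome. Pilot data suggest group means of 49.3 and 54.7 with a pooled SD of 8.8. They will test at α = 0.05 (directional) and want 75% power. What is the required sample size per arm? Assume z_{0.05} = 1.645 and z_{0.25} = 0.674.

n = 29 per group

Cohen's d = |M₁ − M₂| / SD_pooled = |49.3 − 54.7| / 8.8 = 5.4 / 8.8 = 0.614.
For two independent groups with equal n: n = 2·((z_{α} + z_β) / d)².
z_{α} + z_β = 1.645 + 0.674 = 2.319.
n = 2 × (2.319 / 0.614)² = 2 × 3.777² = 2 × 14.26 = 28.5.
Round up to the next whole participant.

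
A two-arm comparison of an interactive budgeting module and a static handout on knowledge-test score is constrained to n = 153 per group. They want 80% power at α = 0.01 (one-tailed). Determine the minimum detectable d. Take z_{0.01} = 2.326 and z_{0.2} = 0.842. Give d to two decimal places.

For two independent groups of n = 153 each: d_min = (z_{α} + z_β)·√(2/n).
z-sum = 2.326 + 0.842 = 3.168.
d_min = 3.168 × √(2/153) = 3.168 × 0.1143 = 0.362.

d_min ≈ 0.36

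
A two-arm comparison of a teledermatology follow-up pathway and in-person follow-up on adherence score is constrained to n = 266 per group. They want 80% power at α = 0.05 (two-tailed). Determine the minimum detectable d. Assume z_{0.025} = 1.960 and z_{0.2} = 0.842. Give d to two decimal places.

d_min ≈ 0.24

For two independent groups of n = 266 each: d_min = (z_{α/2} + z_β)·√(2/n).
z-sum = 1.960 + 0.842 = 2.802.
d_min = 2.802 × √(2/266) = 2.802 × 0.0867 = 0.243.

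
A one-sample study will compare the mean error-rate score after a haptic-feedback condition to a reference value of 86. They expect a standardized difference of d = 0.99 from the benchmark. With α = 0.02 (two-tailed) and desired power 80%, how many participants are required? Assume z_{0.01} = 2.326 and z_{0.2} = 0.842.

n = 11

For a one-sample test: n = ((z_{α/2} + z_β) / d)².
z_{α/2} + z_β = 2.326 + 0.842 = 3.168.
n = (3.168 / 0.99)² = 3.200² = 10.24.
Round up.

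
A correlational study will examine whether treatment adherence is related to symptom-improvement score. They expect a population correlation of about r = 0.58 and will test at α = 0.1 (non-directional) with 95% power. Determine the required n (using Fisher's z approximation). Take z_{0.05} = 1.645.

Fisher's z: C = ½·ln((1+r)/(1−r)) = ½·ln(3.7619) = 0.6625.
n = ((z_{α/2} + z_β)/C)² + 3.
(1.645 + 1.645) / 0.6625 = 3.290 / 0.6625 = 4.966.
n = 4.966² + 3 = 24.66 + 3 = 27.7.
Round up.

n = 28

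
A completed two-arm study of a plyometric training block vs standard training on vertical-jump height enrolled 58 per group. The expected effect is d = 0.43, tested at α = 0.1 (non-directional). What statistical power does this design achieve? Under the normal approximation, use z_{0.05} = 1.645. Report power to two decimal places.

For two equal groups, power = Φ(d·√(n/2) − z_{α/2}).
d·√(n/2) = 0.43 × √(58/2) = 0.43 × 5.385 = 2.316.
z_β = 2.316 − 1.645 = 0.671.
Power = Φ(0.671) = 0.749.

power ≈ 0.75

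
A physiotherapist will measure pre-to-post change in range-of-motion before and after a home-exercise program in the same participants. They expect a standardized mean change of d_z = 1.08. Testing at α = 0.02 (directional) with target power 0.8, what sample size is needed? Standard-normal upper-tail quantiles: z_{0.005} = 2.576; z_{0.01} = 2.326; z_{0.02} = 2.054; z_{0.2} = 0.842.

For a paired (one-sample on differences) test: n = ((z_{α} + z_β) / d)².
z_{α} + z_β = 2.054 + 0.842 = 2.896.
n = (2.896 / 1.08)² = 2.681² = 7.19.
Round up.

n = 8 pairs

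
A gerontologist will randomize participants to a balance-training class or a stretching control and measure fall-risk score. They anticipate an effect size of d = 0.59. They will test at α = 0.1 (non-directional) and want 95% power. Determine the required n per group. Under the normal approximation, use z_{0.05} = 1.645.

n = 63 per group

For two independent groups with equal n: n = 2·((z_{α/2} + z_β) / d)².
z_{α/2} + z_β = 1.645 + 1.645 = 3.290.
n = 2 × (3.290 / 0.59)² = 2 × 5.576² = 2 × 31.09 = 62.2.
Round up to the next whole participant.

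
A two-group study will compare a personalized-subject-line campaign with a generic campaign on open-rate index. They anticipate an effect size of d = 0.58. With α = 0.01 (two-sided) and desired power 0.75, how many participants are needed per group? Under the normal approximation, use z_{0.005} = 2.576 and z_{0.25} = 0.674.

n = 63 per group

For two independent groups with equal n: n = 2·((z_{α/2} + z_β) / d)².
z_{α/2} + z_β = 2.576 + 0.674 = 3.250.
n = 2 × (3.250 / 0.58)² = 2 × 5.603² = 2 × 31.40 = 62.8.
Round up to the next whole participant.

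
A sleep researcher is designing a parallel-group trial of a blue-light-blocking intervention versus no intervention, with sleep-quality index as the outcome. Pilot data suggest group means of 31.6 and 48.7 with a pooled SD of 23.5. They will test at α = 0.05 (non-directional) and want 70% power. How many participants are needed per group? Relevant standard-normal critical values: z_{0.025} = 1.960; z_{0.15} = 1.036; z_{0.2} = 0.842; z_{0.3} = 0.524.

Cohen's d = |M₁ − M₂| / SD_pooled = |31.6 − 48.7| / 23.5 = 17.1 / 23.5 = 0.728.
For two independent groups with equal n: n = 2·((z_{α/2} + z_β) / d)².
z_{α/2} + z_β = 1.960 + 0.524 = 2.484.
n = 2 × (2.484 / 0.728)² = 2 × 3.412² = 2 × 11.64 = 23.3.
Round up to the next whole participant.

n = 24 per group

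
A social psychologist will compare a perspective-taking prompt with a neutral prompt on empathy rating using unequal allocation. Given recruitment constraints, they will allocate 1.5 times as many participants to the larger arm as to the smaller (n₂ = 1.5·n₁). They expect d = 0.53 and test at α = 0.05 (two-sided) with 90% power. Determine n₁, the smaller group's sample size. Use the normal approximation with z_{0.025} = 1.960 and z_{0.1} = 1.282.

With allocation ratio k = n₂/n₁ = 1.5, Var(x̄₁−x̄₂) = σ²(1/n₁ + 1/(k·n₁)) = σ²·(k+1)/(k·n₁).
So n₁ = (1 + 1/k)·((z_{α/2} + z_β)/d)² = 1.667 × (3.242/0.53)².
n₁ = 1.667 × 37.42 = 62.4.
Round up: n₁ = 63, giving n₂ = ⌈1.5 × 63⌉ = ⌈94.5⌉ = 95.

n₁ = 63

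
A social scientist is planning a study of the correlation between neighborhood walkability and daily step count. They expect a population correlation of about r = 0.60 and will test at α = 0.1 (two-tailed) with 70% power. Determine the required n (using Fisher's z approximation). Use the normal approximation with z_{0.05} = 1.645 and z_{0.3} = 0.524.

Fisher's z: C = ½·ln((1+r)/(1−r)) = ½·ln(4.0000) = 0.6931.
n = ((z_{α/2} + z_β)/C)² + 3.
(1.645 + 0.524) / 0.6931 = 2.169 / 0.6931 = 3.129.
n = 3.129² + 3 = 9.79 + 3 = 12.8.
Round up.

n = 13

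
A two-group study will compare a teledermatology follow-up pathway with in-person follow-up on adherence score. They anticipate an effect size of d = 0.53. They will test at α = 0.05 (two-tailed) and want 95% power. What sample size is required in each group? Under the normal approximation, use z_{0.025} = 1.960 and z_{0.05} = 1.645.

For two independent groups with equal n: n = 2·((z_{α/2} + z_β) / d)².
z_{α/2} + z_β = 1.960 + 1.645 = 3.605.
n = 2 × (3.605 / 0.53)² = 2 × 6.802² = 2 × 46.27 = 92.5.
Round up to the next whole participant.

n = 93 per group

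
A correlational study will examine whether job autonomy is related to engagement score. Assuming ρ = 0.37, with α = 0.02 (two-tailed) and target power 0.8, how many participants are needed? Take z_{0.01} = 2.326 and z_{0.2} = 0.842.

Fisher's z: C = ½·ln((1+r)/(1−r)) = ½·ln(2.1746) = 0.3884.
n = ((z_{α/2} + z_β)/C)² + 3.
(2.326 + 0.842) / 0.3884 = 3.168 / 0.3884 = 8.157.
n = 8.157² + 3 = 66.53 + 3 = 69.5.
Round up.

n = 70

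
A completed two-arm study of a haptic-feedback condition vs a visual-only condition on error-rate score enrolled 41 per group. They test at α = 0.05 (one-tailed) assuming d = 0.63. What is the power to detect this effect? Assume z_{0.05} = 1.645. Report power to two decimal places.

power ≈ 0.89

For two equal groups, power = Φ(d·√(n/2) − z_{α}).
d·√(n/2) = 0.63 × √(41/2) = 0.63 × 4.528 = 2.852.
z_β = 2.852 − 1.645 = 1.207.
Power = Φ(1.207) = 0.886.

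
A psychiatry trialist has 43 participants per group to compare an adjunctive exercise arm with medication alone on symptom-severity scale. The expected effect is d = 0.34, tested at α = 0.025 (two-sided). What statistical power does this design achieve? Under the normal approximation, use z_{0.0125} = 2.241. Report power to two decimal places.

For two equal groups, power = Φ(d·√(n/2) − z_{α/2}).
d·√(n/2) = 0.34 × √(43/2) = 0.34 × 4.637 = 1.577.
z_β = 1.577 − 2.241 = -0.664.
Power = Φ(-0.664) = 0.253.

power ≈ 0.25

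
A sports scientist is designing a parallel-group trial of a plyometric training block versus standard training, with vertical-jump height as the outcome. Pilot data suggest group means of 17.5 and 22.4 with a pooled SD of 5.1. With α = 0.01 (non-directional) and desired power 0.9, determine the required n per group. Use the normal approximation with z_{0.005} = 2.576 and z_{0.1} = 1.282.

n = 33 per group

Cohen's d = |M₁ − M₂| / SD_pooled = |17.5 − 22.4| / 5.1 = 4.9 / 5.1 = 0.961.
For two independent groups with equal n: n = 2·((z_{α/2} + z_β) / d)².
z_{α/2} + z_β = 2.576 + 1.282 = 3.858.
n = 2 × (3.858 / 0.961)² = 2 × 4.015² = 2 × 16.12 = 32.2.
Round up to the next whole participant.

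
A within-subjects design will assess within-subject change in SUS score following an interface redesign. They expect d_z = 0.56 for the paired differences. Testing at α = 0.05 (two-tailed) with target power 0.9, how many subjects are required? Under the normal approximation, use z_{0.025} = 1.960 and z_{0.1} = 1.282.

For a paired (one-sample on differences) test: n = ((z_{α/2} + z_β) / d)².
z_{α/2} + z_β = 1.960 + 1.282 = 3.242.
n = (3.242 / 0.56)² = 5.789² = 33.52.
Round up.

n = 34 pairs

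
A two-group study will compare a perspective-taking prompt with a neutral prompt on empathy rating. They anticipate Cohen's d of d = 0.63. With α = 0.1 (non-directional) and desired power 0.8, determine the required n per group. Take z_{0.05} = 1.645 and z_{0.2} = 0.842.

n = 32 per group

For two independent groups with equal n: n = 2·((z_{α/2} + z_β) / d)².
z_{α/2} + z_β = 1.645 + 0.842 = 2.487.
n = 2 × (2.487 / 0.63)² = 2 × 3.948² = 2 × 15.58 = 31.2.
Round up to the next whole participant.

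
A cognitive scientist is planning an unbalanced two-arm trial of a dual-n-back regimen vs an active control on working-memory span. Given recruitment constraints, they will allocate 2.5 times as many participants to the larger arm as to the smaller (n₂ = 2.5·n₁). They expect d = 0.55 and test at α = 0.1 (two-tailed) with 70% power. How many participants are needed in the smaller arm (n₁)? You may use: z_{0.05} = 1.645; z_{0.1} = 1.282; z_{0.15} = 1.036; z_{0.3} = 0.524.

n₁ = 22

With allocation ratio k = n₂/n₁ = 2.5, Var(x̄₁−x̄₂) = σ²(1/n₁ + 1/(k·n₁)) = σ²·(k+1)/(k·n₁).
So n₁ = (1 + 1/k)·((z_{α/2} + z_β)/d)² = 1.400 × (2.169/0.55)².
n₁ = 1.400 × 15.55 = 21.8.
Round up: n₁ = 22, giving n₂ = 2.5 × 22 = 55.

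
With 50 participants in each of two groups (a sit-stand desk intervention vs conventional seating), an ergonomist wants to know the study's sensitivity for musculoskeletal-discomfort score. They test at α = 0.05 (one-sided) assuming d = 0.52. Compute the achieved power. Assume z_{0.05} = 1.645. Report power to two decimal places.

For two equal groups, power = Φ(d·√(n/2) − z_{α}).
d·√(n/2) = 0.52 × √(50/2) = 0.52 × 5.000 = 2.600.
z_β = 2.600 − 1.645 = 0.955.
Power = Φ(0.955) = 0.830.

power ≈ 0.83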